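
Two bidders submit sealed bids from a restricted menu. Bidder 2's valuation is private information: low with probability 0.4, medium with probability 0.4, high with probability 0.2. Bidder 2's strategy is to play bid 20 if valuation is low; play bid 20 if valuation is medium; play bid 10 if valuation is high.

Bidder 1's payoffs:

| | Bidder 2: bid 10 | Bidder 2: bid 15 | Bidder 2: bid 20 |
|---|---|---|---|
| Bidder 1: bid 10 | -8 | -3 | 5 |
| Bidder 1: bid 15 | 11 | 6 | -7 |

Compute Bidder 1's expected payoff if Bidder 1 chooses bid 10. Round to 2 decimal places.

2.40

E[bid 10] = 0.4·5 + 0.4·5 + 0.2·(-8) = 2 + 2 + (-1.6) = 2.4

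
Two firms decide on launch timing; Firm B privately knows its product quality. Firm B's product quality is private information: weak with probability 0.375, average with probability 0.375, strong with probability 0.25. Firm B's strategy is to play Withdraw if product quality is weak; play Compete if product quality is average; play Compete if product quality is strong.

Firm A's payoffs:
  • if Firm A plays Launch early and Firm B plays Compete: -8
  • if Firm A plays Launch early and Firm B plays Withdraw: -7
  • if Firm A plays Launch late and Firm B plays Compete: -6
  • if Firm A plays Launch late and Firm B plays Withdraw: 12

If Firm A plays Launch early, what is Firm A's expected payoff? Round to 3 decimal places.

E[Launch early] = 0.375·(-7) + 0.375·(-8) + 0.25·(-8) = (-2.625) + (-3) + (-2) = -7.625

-7.625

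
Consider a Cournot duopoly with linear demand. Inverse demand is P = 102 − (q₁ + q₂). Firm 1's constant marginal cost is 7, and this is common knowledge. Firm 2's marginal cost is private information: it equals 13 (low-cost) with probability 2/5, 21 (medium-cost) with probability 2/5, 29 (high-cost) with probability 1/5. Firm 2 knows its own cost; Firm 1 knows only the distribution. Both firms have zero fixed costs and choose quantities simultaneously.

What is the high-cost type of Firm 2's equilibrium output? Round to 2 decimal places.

Firm 2 with cost c maximizes (102 − (q₁+q₂) − c)·q₂, giving q₂(c) = (102 − c − q₁)/2.
E[c₂] = 2/5·13 + 2/5·21 + 1/5·29 = 19.4
Firm 1's FOC against E[q₂] yields q₁ = (102 − 2·7 + E[c₂])/3 = (102 − 14 + 19.4)/3 = 35.8.
q₂(high-cost) = (102 − 29 − 35.8)/2 = 18.6.

18.60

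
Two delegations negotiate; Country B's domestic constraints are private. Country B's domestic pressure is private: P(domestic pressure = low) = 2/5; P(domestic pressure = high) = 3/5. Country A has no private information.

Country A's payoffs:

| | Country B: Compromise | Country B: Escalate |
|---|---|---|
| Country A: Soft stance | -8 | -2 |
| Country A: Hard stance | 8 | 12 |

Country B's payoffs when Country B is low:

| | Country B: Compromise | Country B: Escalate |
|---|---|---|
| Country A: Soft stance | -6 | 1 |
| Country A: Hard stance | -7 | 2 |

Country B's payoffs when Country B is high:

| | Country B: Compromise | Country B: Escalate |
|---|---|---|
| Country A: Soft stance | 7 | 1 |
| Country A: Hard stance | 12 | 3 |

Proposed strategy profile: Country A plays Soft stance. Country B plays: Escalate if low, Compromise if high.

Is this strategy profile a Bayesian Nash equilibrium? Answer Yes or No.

No

Country A plays Soft stance: E[Soft stance] = 2/5·(-2) + 3/5·(-8) = -28/5; E[Hard stance] = 48/5. Not best-responding. ✗
Country B (domestic pressure low), facing Soft stance: Compromise gives -6, Escalate gives 1. Proposed Escalate is best. ✓
Country B (domestic pressure high), facing Soft stance: Compromise gives 7, Escalate gives 1. Proposed Compromise is best. ✓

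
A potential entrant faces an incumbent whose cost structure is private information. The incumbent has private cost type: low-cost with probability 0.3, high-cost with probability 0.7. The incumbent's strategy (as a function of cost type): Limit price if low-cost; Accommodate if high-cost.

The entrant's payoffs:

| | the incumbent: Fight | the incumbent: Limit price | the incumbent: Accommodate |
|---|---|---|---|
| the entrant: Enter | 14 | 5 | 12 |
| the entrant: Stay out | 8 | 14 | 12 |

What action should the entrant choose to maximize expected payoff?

E[Enter] = 0.3·(5) + 0.7·(12) = 9.9
E[Stay out] = 0.3·(14) + 0.7·(12) = 12.6
Best response: Stay out (12.6 is the largest).

Stay out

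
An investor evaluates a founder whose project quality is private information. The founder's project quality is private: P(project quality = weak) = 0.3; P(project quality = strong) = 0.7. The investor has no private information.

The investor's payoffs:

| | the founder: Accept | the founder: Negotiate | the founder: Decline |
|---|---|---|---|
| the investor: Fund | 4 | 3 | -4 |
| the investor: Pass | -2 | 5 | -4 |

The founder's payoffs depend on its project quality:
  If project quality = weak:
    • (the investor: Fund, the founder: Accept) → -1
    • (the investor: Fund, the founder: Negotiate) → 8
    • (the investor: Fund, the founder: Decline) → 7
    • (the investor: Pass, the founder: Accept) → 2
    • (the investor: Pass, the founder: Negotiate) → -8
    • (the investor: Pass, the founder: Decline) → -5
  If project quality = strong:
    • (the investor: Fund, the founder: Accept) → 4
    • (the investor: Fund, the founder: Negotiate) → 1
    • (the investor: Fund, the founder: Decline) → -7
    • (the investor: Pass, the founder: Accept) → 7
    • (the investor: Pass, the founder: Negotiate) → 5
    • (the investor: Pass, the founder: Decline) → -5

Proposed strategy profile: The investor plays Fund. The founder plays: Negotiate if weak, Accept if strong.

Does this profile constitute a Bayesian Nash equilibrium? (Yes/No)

Yes

A profile is a BNE iff every type of every player is best-responding given beliefs about the other side.
The investor plays Fund: E[Fund] = 0.3·(3) + 0.7·(4) = 3.7; E[Pass] = 0.1. Best-responding. ✓
The founder (project quality weak), facing Fund: Accept gives -1, Negotiate gives 8, Decline gives 7. Proposed Negotiate is best. ✓
The founder (project quality strong), facing Fund: Accept gives 4, Negotiate gives 1, Decline gives -7. Proposed Accept is best. ✓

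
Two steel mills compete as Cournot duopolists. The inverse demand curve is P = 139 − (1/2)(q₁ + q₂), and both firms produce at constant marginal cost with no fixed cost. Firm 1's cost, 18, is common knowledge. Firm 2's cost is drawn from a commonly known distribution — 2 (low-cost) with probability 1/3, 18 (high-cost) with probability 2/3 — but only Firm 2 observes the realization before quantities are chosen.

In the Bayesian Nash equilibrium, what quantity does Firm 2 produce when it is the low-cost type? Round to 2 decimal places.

98.44

Each type of Firm 2 best-responds to q₁; Firm 1 best-responds to the expected q₂ over Firm 2's types.
Firm 2 with cost c maximizes (139 − (1/2)(q₁+q₂) − c)·q₂, giving q₂(c) = (139 − c − (1/2)q₁).
E[c₂] = 1/3·2 + 2/3·18 = 12.6667
Firm 1's FOC against E[q₂] yields q₁ = (139 − 2·18 + E[c₂])/(3/2) = (139 − 36 + 12.6667)/(3/2) = 77.1111.
q₂(low-cost) = (139 − 2 − (1/2)·77.1111) = 98.4444.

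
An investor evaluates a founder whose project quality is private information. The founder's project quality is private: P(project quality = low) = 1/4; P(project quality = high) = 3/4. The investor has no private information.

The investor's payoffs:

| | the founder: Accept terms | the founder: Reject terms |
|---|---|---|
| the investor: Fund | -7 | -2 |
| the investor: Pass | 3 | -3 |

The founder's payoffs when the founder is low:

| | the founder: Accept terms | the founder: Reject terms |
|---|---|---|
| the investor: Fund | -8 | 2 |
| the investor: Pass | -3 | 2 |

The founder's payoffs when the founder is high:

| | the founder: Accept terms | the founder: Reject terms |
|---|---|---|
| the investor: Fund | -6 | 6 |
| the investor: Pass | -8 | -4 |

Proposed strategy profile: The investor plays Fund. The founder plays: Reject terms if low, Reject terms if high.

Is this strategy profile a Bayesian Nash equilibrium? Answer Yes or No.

Yes

The investor plays Fund: E[Fund] = 1/4·(-2) + 3/4·(-2) = -2; E[Pass] = -3. Best-responding. ✓
The founder (project quality low), facing Fund: Accept terms gives -8, Reject terms gives 2. Proposed Reject terms is best. ✓
The founder (project quality high), facing Fund: Accept terms gives -6, Reject terms gives 6. Proposed Reject terms is best. ✓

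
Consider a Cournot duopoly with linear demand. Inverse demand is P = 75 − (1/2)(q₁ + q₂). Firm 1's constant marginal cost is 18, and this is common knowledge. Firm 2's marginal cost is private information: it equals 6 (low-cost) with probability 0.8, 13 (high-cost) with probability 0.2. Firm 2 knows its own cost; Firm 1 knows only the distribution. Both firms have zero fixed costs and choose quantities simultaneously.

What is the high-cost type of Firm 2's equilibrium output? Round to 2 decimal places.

Type-c best response for Firm 2: q₂(c) = (75 − c) − q₁/2.
Firm 1 maximizes expected profit; its first-order condition is 75 − q₁ − (1/2)E[q₂] − 18 = 0.
Substituting E[q₂] and solving: E[c₂] = 7.4, so q₁ = (75 − 2·18 + 7.4)/(3/2) = 30.9333.
q₂(high-cost) = (75 − 13 − (1/2)·30.9333) = 46.5333.

46.53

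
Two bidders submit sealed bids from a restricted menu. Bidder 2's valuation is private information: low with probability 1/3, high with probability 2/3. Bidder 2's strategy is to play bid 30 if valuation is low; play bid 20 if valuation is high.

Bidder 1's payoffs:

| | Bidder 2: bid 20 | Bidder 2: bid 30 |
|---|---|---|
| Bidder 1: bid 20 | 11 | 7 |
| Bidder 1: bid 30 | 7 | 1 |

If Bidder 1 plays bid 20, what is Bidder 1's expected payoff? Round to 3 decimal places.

E[bid 20] = 1/3·7 + 2/3·11 = 7/3 + 22/3 = 29/3

9.667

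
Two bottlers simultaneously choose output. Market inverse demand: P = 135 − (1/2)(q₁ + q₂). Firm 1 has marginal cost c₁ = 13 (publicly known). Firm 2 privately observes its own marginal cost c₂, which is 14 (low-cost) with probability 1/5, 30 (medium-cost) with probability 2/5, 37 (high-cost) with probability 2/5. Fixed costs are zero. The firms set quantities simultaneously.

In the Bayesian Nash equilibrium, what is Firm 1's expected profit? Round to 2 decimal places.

4268.88

Type-c best response for Firm 2: q₂(c) = (135 − c) − q₁/2.
Firm 1 maximizes expected profit; its first-order condition is 135 − q₁ − (1/2)E[q₂] − 13 = 0.
Substituting E[q₂] and solving: E[c₂] = 29.6, so q₁ = (135 − 2·13 + 29.6)/(3/2) = 92.4.
E[P] = 135 − (1/2)·(q₁ + E[q₂]) = 59.2; Firm 1's expected profit = (E[P] − 13)·q₁ = (59.2 − 13)·92.4 = 4268.88.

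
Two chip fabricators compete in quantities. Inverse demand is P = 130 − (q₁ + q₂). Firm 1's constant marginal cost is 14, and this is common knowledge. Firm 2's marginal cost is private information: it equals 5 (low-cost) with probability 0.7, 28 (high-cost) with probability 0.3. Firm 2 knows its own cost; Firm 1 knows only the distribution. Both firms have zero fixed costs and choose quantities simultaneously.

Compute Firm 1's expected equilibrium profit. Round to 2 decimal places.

1441.47

Each type of Firm 2 best-responds to q₁; Firm 1 best-responds to the expected q₂ over Firm 2's types.
Firm 2 with cost c maximizes (130 − (q₁+q₂) − c)·q₂, giving q₂(c) = (130 − c − q₁)/2.
E[c₂] = 0.7·5 + 0.3·28 = 11.9
Firm 1's FOC against E[q₂] yields q₁ = (130 − 2·14 + E[c₂])/3 = (130 − 28 + 11.9)/3 = 37.9667.
E[P] = 130 − (q₁ + E[q₂]) = 51.9667; Firm 1's expected profit = (E[P] − 14)·q₁ = (51.9667 − 14)·37.9667 = 1441.47.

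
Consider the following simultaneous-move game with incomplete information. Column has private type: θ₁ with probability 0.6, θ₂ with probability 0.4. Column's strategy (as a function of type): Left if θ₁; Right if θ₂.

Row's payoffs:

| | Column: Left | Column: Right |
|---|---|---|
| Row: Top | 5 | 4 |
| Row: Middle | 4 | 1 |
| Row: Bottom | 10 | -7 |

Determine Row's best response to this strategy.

E[Top] = 0.6·(5) + 0.4·(4) = 4.6
E[Middle] = 0.6·(4) + 0.4·(1) = 2.8
E[Bottom] = 0.6·(10) + 0.4·(-7) = 3.2
Best response: Top (4.6 is the largest).

Top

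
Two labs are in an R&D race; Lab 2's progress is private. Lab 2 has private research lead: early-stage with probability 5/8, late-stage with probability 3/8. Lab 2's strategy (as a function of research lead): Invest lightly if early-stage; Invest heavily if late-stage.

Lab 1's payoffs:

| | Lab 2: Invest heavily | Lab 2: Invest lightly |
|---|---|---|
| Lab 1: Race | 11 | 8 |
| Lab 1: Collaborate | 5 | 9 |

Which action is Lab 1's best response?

Race

Compute Lab 1's expected payoff for each action, taking the expectation over Lab 2's type.
E[Race] = 5/8·(8) + 3/8·(11) = 73/8
E[Collaborate] = 5/8·(9) + 3/8·(5) = 15/2
Best response: Race (73/8 is the largest).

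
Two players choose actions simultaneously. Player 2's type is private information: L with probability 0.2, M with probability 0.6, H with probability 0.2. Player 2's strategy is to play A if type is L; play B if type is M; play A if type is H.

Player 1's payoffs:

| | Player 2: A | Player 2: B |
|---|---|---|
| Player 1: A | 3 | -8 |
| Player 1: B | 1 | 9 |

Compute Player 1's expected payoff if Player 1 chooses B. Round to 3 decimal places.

Take the expectation over Player 2's type, weighting each type's action by its prior probability.
E[B] = 0.2·1 + 0.6·9 + 0.2·1 = 0.2 + 5.4 + 0.2 = 5.8

5.800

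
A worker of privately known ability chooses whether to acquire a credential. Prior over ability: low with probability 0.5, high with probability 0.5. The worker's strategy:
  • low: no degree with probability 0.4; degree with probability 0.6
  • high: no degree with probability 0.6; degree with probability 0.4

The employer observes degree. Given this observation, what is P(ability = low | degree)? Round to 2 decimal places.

P(degree) = 0.5·0.6 + 0.5·0.4 = 0.5
P(low | degree) = (0.5·0.6) / 0.5 = 0.3 / 0.5 = 0.6

0.60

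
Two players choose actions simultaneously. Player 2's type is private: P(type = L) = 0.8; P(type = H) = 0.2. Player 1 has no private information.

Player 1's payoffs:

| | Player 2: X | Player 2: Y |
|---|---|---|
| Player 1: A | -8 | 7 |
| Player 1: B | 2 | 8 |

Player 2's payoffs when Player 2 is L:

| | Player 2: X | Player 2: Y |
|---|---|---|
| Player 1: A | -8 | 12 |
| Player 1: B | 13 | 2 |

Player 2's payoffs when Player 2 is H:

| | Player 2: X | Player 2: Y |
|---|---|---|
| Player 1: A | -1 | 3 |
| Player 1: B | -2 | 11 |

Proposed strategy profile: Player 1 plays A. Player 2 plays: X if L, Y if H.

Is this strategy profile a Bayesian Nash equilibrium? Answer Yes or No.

Player 1 plays A: E[A] = 0.8·(-8) + 0.2·(7) = -5; E[B] = 3.2. Not best-responding. ✗
Player 2 (type L), facing A: X gives -8, Y gives 12. Proposed X is not best — profitable deviation exists. ✗
Player 2 (type H), facing A: X gives -1, Y gives 3. Proposed Y is best. ✓

No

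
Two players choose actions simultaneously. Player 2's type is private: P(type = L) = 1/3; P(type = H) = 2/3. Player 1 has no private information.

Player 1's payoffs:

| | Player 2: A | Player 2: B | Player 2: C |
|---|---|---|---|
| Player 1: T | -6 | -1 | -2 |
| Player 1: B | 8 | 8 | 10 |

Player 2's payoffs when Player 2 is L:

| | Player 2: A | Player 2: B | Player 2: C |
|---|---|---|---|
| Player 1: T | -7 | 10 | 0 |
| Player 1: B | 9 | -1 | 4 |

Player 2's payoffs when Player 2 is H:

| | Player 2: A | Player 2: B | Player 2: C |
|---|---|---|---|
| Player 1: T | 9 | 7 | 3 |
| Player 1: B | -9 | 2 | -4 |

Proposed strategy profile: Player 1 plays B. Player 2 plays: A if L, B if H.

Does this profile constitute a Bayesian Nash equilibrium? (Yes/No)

Player 1 plays B: E[B] = 1/3·(8) + 2/3·(8) = 8; E[T] = -8/3. Best-responding. ✓
Player 2 (type L), facing B: A gives 9, B gives -1, C gives 4. Proposed A is best. ✓
Player 2 (type H), facing B: A gives -9, B gives 2, C gives -4. Proposed B is best. ✓

Yes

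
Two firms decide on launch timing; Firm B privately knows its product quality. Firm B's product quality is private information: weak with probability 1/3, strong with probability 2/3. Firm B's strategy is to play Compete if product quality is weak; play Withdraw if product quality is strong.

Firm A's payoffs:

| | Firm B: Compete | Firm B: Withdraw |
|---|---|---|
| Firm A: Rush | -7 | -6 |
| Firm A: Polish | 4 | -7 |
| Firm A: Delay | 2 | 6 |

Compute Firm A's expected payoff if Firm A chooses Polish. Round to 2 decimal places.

-3.33

E[Polish] = 1/3·4 + 2/3·(-7) = 4/3 + (-14/3) = -10/3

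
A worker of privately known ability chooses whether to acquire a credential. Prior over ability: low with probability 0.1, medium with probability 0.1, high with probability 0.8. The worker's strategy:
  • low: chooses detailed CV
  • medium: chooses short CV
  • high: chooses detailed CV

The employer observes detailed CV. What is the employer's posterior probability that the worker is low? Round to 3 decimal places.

0.111

P(detailed CV) = 0.1·1 + 0.1·0 + 0.8·1 = 0.9
P(low | detailed CV) = (0.1·1) / 0.9 = 0.1 / 0.9 = 0.111111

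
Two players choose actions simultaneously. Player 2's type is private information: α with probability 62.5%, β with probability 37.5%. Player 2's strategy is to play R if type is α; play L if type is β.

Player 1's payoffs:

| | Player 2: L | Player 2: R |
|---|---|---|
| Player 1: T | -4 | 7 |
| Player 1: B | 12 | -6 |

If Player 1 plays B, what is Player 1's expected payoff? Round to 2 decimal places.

0.75

E[B] = 0.625·(-6) + 0.375·12 = (-3.75) + 4.5 = 0.75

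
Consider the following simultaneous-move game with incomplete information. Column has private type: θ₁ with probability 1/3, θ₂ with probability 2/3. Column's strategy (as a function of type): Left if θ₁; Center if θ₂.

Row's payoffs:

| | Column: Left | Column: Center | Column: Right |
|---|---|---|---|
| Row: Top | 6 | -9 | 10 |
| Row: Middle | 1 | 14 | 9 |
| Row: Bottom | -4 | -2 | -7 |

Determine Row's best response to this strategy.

Middle

Compute Row's expected payoff for each action, taking the expectation over Column's type.
E[Top] = 1/3·(6) + 2/3·(-9) = -4
E[Middle] = 1/3·(1) + 2/3·(14) = 29/3
E[Bottom] = 1/3·(-4) + 2/3·(-2) = -8/3
Best response: Middle (29/3 is the largest).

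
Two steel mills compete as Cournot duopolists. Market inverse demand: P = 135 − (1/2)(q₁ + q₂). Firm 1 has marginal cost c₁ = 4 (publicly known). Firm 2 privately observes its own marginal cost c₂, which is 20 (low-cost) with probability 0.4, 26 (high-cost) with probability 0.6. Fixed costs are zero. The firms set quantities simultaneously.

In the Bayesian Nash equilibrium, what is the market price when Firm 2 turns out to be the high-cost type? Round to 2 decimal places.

Firm 2 with cost c maximizes (135 − (1/2)(q₁+q₂) − c)·q₂, giving q₂(c) = (135 − c − (1/2)q₁).
E[c₂] = 0.4·20 + 0.6·26 = 23.6
Firm 1's FOC against E[q₂] yields q₁ = (135 − 2·4 + E[c₂])/(3/2) = (135 − 8 + 23.6)/(3/2) = 100.4.
q₂(high-cost) = 58.8, so P = 135 − (1/2)·(100.4 + 58.8) = 55.4.

55.40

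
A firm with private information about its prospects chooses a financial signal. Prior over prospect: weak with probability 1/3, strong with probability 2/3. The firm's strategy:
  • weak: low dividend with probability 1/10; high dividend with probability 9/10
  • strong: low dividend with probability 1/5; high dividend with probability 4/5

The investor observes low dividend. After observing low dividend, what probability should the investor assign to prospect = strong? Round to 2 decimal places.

0.80

P(low dividend) = (1/3)·(1/10) + (2/3)·(1/5) = 1/6
P(strong | low dividend) = ((2/3)·(1/5)) / (1/6) = (2/15) / (1/6) = 4/5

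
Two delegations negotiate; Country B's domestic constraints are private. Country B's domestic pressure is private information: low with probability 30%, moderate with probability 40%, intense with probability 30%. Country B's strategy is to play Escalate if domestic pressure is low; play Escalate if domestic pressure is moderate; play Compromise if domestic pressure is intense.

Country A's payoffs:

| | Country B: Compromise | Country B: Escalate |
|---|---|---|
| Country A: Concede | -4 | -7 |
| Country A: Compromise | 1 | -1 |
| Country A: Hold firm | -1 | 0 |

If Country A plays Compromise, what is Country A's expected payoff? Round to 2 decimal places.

E[Compromise] = 0.3·(-1) + 0.4·(-1) + 0.3·1 = (-0.3) + (-0.4) + 0.3 = -0.4

-0.40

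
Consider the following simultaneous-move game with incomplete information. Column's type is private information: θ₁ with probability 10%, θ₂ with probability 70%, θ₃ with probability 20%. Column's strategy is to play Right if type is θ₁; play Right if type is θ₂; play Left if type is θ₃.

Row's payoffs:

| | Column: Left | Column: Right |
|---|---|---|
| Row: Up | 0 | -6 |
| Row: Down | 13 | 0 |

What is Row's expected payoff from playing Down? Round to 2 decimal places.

E[Down] = 0.1·0 + 0.7·0 + 0.2·13 = 0 + 0 + 2.6 = 2.6

2.60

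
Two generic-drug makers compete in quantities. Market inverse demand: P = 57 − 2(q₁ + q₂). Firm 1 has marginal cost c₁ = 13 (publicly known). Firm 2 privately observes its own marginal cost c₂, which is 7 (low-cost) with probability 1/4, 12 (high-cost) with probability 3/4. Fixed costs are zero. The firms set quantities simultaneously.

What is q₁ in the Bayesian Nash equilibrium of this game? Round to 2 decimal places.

Type-c best response for Firm 2: q₂(c) = (57 − c)/4 − q₁/2.
Firm 1 maximizes expected profit; its first-order condition is 57 − 4q₁ − 2E[q₂] − 13 = 0.
Substituting E[q₂] and solving: E[c₂] = 10.75, so q₁ = (57 − 2·13 + 10.75)/6 = 6.95833.

6.96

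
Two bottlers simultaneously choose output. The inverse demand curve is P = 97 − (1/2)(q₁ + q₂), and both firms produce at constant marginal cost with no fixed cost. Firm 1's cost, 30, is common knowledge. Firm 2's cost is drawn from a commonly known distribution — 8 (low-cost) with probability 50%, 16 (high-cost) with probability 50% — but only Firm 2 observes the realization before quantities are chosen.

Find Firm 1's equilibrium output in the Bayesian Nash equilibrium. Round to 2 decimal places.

Type-c best response for Firm 2: q₂(c) = (97 − c) − q₁/2.
Firm 1 maximizes expected profit; its first-order condition is 97 − q₁ − (1/2)E[q₂] − 30 = 0.
Substituting E[q₂] and solving: E[c₂] = 12, so q₁ = (97 − 2·30 + 12)/(3/2) = 32.6667.

32.67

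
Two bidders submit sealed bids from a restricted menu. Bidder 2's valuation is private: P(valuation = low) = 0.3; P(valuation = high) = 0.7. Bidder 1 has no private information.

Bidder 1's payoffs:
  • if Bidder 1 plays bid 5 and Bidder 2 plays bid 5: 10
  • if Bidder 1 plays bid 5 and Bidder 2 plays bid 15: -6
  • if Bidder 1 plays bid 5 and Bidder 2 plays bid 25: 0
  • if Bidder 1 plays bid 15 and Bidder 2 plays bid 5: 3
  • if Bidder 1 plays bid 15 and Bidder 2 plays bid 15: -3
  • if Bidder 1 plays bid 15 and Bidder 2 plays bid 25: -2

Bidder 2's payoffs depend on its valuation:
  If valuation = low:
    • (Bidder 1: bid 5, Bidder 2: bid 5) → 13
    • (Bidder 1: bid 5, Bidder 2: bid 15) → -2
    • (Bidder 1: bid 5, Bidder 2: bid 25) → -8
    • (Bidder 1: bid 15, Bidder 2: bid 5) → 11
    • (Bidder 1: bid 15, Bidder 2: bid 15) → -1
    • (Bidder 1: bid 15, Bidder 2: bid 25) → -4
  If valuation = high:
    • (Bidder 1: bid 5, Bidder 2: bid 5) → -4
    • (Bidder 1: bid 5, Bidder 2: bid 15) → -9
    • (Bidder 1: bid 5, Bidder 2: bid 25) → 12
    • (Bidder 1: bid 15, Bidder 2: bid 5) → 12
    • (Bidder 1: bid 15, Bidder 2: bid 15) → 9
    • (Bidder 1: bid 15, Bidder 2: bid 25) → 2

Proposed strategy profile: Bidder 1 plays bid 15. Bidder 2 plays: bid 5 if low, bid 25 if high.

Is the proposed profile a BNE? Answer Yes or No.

No

A profile is a BNE iff every type of every player is best-responding given beliefs about the other side.
Bidder 1 plays bid 15: E[bid 15] = 0.3·(3) + 0.7·(-2) = -0.5; E[bid 5] = 3. Not best-responding. ✗
Bidder 2 (valuation low), facing bid 15: bid 5 gives 11, bid 15 gives -1, bid 25 gives -4. Proposed bid 5 is best. ✓
Bidder 2 (valuation high), facing bid 15: bid 5 gives 12, bid 15 gives 9, bid 25 gives 2. Proposed bid 25 is not best — profitable deviation exists. ✗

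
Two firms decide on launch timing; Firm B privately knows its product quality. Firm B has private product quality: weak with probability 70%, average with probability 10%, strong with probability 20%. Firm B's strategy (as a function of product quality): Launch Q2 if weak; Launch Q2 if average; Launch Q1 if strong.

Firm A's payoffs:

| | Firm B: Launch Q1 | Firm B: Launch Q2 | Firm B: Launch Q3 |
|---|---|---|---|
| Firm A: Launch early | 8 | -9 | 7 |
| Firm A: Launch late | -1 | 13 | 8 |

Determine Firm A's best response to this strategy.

Compute Firm A's expected payoff for each action, taking the expectation over Firm B's type.
E[Launch early] = 0.7·(-9) + 0.1·(-9) + 0.2·(8) = -5.6
E[Launch late] = 0.7·(13) + 0.1·(13) + 0.2·(-1) = 10.2
Best response: Launch late (10.2 is the largest).

Launch late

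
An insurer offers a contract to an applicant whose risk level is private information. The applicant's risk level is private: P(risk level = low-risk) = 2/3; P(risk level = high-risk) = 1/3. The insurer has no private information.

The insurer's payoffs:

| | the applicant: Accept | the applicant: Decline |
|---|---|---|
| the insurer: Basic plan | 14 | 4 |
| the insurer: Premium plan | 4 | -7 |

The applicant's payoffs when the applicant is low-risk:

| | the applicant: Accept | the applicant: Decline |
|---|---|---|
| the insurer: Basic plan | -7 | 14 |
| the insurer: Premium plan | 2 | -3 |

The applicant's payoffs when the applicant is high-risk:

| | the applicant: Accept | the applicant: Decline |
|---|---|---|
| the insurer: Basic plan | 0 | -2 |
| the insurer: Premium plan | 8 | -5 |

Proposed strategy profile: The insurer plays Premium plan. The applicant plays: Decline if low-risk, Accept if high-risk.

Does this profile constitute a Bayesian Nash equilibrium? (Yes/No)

A profile is a BNE iff every type of every player is best-responding given beliefs about the other side.
The insurer plays Premium plan: E[Premium plan] = 2/3·(-7) + 1/3·(4) = -10/3; E[Basic plan] = 22/3. Not best-responding. ✗
The applicant (risk level low-risk), facing Premium plan: Accept gives 2, Decline gives -3. Proposed Decline is not best — profitable deviation exists. ✗
The applicant (risk level high-risk), facing Premium plan: Accept gives 8, Decline gives -5. Proposed Accept is best. ✓

No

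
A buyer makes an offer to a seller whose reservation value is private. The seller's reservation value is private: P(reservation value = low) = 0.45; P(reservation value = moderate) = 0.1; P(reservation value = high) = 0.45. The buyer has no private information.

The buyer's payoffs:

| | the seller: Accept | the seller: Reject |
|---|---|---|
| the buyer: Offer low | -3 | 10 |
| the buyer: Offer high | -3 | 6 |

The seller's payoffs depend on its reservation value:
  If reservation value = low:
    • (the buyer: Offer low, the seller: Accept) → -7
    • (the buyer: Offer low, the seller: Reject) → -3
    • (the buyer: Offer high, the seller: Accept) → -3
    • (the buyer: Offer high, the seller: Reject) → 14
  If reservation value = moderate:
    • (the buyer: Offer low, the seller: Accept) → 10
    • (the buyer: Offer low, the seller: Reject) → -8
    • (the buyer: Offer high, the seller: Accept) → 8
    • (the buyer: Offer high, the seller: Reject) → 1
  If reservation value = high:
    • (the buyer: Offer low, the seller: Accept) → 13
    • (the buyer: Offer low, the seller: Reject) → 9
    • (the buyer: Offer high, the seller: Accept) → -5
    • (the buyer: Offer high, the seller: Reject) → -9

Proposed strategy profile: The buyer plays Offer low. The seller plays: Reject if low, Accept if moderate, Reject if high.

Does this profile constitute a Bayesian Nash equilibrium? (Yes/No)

No

A profile is a BNE iff every type of every player is best-responding given beliefs about the other side.
The buyer plays Offer low: E[Offer low] = 0.45·(10) + 0.1·(-3) + 0.45·(10) = 8.7; E[Offer high] = 5.1. Best-responding. ✓
The seller (reservation value low), facing Offer low: Accept gives -7, Reject gives -3. Proposed Reject is best. ✓
The seller (reservation value moderate), facing Offer low: Accept gives 10, Reject gives -8. Proposed Accept is best. ✓
The seller (reservation value high), facing Offer low: Accept gives 13, Reject gives 9. Proposed Reject is not best — profitable deviation exists. ✗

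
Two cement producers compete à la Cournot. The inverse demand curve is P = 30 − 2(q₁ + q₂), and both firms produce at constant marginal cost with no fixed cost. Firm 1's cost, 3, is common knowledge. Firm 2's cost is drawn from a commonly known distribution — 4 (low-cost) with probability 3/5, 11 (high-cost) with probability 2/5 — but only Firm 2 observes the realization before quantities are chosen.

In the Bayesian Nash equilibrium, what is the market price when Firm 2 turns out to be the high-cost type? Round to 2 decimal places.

15.37

Type-c best response for Firm 2: q₂(c) = (30 − c)/4 − q₁/2.
Firm 1 maximizes expected profit; its first-order condition is 30 − 4q₁ − 2E[q₂] − 3 = 0.
Substituting E[q₂] and solving: E[c₂] = 6.8, so q₁ = (30 − 2·3 + 6.8)/6 = 5.13333.
q₂(high-cost) = 2.18333, so P = 30 − 2·(5.13333 + 2.18333) = 15.3667.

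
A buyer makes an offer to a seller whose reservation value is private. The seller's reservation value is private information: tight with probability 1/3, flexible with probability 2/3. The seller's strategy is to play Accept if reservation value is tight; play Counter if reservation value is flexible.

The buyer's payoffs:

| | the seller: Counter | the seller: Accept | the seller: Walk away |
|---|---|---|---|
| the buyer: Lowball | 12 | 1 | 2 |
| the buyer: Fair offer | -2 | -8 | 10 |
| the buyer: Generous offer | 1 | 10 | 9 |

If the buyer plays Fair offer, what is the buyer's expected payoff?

-4

Take the expectation over the seller's reservation value, weighting each type's action by its prior probability.
E[Fair offer] = 1/3·(-8) + 2/3·(-2) = (-8/3) + (-4/3) = -4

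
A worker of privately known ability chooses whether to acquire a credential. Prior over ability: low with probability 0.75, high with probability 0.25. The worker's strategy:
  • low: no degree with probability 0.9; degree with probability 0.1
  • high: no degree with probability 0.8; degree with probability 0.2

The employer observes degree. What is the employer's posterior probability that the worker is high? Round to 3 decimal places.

P(degree) = 0.75·0.1 + 0.25·0.2 = 0.125
P(high | degree) = (0.25·0.2) / 0.125 = 0.05 / 0.125 = 0.4

0.400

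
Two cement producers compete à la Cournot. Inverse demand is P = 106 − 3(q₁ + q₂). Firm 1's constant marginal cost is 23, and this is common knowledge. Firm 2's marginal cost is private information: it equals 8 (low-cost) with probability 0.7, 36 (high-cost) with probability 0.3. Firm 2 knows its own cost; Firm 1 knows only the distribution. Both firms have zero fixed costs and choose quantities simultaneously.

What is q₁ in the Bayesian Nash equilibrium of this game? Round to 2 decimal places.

Each type of Firm 2 best-responds to q₁; Firm 1 best-responds to the expected q₂ over Firm 2's types.
Firm 2 with cost c maximizes (106 − 3(q₁+q₂) − c)·q₂, giving q₂(c) = (106 − c − 3q₁)/6.
E[c₂] = 0.7·8 + 0.3·36 = 16.4
Firm 1's FOC against E[q₂] yields q₁ = (106 − 2·23 + E[c₂])/9 = (106 − 46 + 16.4)/9 = 8.48889.

8.49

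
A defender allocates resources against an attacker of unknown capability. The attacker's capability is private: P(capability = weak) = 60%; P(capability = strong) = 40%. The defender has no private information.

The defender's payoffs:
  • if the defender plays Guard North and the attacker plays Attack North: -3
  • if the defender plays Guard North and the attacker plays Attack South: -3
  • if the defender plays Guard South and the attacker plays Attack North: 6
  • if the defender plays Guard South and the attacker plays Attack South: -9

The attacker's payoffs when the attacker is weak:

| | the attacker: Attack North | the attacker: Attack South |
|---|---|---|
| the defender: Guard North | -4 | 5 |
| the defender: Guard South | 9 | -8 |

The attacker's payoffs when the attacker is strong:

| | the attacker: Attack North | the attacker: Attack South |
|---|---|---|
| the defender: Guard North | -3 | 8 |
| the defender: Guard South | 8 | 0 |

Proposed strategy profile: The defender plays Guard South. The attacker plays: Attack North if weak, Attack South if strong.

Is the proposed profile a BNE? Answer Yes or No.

A profile is a BNE iff every type of every player is best-responding given beliefs about the other side.
The defender plays Guard South: E[Guard South] = 0.6·(6) + 0.4·(-9) = 0; E[Guard North] = -3. Best-responding. ✓
The attacker (capability weak), facing Guard South: Attack North gives 9, Attack South gives -8. Proposed Attack North is best. ✓
The attacker (capability strong), facing Guard South: Attack North gives 8, Attack South gives 0. Proposed Attack South is not best — profitable deviation exists. ✗

No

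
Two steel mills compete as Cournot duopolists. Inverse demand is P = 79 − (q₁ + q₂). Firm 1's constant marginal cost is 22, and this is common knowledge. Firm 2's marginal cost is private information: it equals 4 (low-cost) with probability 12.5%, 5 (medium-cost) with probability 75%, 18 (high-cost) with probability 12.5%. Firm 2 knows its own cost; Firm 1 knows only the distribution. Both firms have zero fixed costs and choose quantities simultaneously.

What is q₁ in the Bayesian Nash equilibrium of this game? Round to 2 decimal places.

Type-c best response for Firm 2: q₂(c) = (79 − c)/2 − q₁/2.
Firm 1 maximizes expected profit; its first-order condition is 79 − 2q₁ − E[q₂] − 22 = 0.
Substituting E[q₂] and solving: E[c₂] = 6.5, so q₁ = (79 − 2·22 + 6.5)/3 = 13.8333.

13.83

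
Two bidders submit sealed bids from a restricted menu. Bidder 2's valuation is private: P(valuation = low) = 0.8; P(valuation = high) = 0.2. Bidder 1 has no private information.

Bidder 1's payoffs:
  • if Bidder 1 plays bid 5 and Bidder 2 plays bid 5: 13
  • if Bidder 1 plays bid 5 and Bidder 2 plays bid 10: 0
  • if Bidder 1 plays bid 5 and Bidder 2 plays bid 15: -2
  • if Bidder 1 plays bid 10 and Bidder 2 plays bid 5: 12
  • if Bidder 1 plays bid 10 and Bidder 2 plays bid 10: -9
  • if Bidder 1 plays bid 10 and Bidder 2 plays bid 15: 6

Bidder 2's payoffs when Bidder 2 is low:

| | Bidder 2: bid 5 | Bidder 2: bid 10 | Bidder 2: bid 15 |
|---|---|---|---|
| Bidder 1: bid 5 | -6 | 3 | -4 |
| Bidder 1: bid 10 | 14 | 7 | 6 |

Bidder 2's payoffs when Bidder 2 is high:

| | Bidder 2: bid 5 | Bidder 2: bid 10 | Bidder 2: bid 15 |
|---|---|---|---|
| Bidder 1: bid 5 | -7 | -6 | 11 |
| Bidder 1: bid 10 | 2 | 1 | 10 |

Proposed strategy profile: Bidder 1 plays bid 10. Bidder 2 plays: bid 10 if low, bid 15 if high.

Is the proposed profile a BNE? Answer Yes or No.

No

Bidder 1 plays bid 10: E[bid 10] = 0.8·(-9) + 0.2·(6) = -6; E[bid 5] = -0.4. Not best-responding. ✗
Bidder 2 (valuation low), facing bid 10: bid 5 gives 14, bid 10 gives 7, bid 15 gives 6. Proposed bid 10 is not best — profitable deviation exists. ✗
Bidder 2 (valuation high), facing bid 10: bid 5 gives 2, bid 10 gives 1, bid 15 gives 10. Proposed bid 15 is best. ✓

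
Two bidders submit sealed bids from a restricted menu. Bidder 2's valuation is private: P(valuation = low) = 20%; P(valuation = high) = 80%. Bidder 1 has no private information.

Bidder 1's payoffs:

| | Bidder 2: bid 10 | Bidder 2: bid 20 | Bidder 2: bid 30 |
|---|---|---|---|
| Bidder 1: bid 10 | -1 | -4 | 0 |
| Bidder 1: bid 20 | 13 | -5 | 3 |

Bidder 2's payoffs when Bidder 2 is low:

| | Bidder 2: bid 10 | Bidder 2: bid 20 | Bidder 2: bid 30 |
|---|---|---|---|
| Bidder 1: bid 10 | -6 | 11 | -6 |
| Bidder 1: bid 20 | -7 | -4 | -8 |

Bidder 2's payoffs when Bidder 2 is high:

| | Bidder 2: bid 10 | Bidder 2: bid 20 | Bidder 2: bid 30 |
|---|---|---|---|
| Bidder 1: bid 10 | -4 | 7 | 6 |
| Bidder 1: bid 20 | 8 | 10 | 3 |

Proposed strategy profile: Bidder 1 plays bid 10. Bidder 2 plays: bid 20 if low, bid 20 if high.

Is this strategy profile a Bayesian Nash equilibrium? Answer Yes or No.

Bidder 1 plays bid 10: E[bid 10] = 0.2·(-4) + 0.8·(-4) = -4; E[bid 20] = -5. Best-responding. ✓
Bidder 2 (valuation low), facing bid 10: bid 10 gives -6, bid 20 gives 11, bid 30 gives -6. Proposed bid 20 is best. ✓
Bidder 2 (valuation high), facing bid 10: bid 10 gives -4, bid 20 gives 7, bid 30 gives 6. Proposed bid 20 is best. ✓

Yes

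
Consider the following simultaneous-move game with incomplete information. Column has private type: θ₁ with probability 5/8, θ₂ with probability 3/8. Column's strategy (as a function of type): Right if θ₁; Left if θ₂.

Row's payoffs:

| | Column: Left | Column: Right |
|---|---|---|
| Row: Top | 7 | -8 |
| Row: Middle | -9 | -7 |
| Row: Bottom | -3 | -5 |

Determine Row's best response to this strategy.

Compute Row's expected payoff for each action, taking the expectation over Column's type.
E[Top] = 5/8·(-8) + 3/8·(7) = -19/8
E[Middle] = 5/8·(-7) + 3/8·(-9) = -31/4
E[Bottom] = 5/8·(-5) + 3/8·(-3) = -17/4
Best response: Top (-19/8 is the largest).

Top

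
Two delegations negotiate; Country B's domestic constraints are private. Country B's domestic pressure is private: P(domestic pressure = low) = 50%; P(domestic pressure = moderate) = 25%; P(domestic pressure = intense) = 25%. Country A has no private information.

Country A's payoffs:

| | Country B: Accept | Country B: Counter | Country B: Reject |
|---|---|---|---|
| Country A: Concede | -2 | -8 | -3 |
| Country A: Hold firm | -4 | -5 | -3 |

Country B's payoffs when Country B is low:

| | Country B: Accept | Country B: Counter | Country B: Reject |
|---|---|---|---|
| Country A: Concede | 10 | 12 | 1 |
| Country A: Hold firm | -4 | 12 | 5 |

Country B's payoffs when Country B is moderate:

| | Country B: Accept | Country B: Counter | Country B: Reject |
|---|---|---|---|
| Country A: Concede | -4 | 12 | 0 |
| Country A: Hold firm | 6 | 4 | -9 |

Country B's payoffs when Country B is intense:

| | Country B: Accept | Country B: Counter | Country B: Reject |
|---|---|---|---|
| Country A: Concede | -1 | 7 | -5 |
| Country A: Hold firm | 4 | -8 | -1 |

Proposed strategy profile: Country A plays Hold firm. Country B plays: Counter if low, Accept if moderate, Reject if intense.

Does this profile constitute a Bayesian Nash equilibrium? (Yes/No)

Country A plays Hold firm: E[Hold firm] = 0.5·(-5) + 0.25·(-4) + 0.25·(-3) = -4.25; E[Concede] = -5.25. Best-responding. ✓
Country B (domestic pressure low), facing Hold firm: Accept gives -4, Counter gives 12, Reject gives 5. Proposed Counter is best. ✓
Country B (domestic pressure moderate), facing Hold firm: Accept gives 6, Counter gives 4, Reject gives -9. Proposed Accept is best. ✓
Country B (domestic pressure intense), facing Hold firm: Accept gives 4, Counter gives -8, Reject gives -1. Proposed Reject is not best — profitable deviation exists. ✗

No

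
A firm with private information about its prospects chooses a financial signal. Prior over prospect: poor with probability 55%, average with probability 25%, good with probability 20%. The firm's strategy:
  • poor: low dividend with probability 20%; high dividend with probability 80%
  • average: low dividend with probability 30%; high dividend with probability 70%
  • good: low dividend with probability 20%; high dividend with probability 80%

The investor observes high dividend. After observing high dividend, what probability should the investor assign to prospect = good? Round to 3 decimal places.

Apply Bayes' rule using the sender's strategy as the likelihood.
P(high dividend) = 0.55·0.8 + 0.25·0.7 + 0.2·0.8 = 0.775
P(good | high dividend) = (0.2·0.8) / 0.775 = 0.16 / 0.775 = 0.206452

0.206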